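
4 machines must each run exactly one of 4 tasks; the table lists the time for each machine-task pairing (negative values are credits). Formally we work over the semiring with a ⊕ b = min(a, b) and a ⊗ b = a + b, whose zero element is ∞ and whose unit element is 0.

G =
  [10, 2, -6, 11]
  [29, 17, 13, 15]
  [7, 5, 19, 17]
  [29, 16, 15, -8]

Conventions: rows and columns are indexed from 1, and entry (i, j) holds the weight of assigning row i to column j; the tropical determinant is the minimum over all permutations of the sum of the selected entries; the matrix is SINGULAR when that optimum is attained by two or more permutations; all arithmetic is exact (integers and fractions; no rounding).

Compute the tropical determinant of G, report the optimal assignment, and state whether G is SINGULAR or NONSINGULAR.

σ = (1, 2, 3, 4): 10 + 17 + 19 + (-8) = 38
σ = (1, 2, 4, 3): 10 + 17 + 17 + 15 = 59
σ = (1, 3, 2, 4): 10 + 13 + 5 + (-8) = 20
σ = (1, 3, 4, 2): 10 + 13 + 17 + 16 = 56
σ = (1, 4, 2, 3): 10 + 15 + 5 + 15 = 45
σ = (1, 4, 3, 2): 10 + 15 + 19 + 16 = 60
σ = (2, 1, 3, 4): 2 + 29 + 19 + (-8) = 42
σ = (2, 1, 4, 3): 2 + 29 + 17 + 15 = 63
σ = (2, 3, 1, 4): 2 + 13 + 7 + (-8) = 14
σ = (2, 3, 4, 1): 2 + 13 + 17 + 29 = 61
σ = (2, 4, 1, 3): 2 + 15 + 7 + 15 = 39
σ = (2, 4, 3, 1): 2 + 15 + 19 + 29 = 65
σ = (3, 1, 2, 4): (-6) + 29 + 5 + (-8) = 20
σ = (3, 1, 4, 2): (-6) + 29 + 17 + 16 = 56
σ = (3, 2, 1, 4): (-6) + 17 + 7 + (-8) = 10
σ = (3, 2, 4, 1): (-6) + 17 + 17 + 29 = 57
σ = (3, 4, 1, 2): (-6) + 15 + 7 + 16 = 32
σ = (3, 4, 2, 1): (-6) + 15 + 5 + 29 = 43
σ = (4, 1, 2, 3): 11 + 29 + 5 + 15 = 60
σ = (4, 1, 3, 2): 11 + 29 + 19 + 16 = 75
σ = (4, 2, 1, 3): 11 + 17 + 7 + 15 = 50
σ = (4, 2, 3, 1): 11 + 17 + 19 + 29 = 76
σ = (4, 3, 1, 2): 11 + 13 + 7 + 16 = 47
σ = (4, 3, 2, 1): 11 + 13 + 5 + 29 = 58
Optimal value attained by: σ = (3, 2, 1, 4).
Answer: det⊕(G) = 10; verdict: NONSINGULAR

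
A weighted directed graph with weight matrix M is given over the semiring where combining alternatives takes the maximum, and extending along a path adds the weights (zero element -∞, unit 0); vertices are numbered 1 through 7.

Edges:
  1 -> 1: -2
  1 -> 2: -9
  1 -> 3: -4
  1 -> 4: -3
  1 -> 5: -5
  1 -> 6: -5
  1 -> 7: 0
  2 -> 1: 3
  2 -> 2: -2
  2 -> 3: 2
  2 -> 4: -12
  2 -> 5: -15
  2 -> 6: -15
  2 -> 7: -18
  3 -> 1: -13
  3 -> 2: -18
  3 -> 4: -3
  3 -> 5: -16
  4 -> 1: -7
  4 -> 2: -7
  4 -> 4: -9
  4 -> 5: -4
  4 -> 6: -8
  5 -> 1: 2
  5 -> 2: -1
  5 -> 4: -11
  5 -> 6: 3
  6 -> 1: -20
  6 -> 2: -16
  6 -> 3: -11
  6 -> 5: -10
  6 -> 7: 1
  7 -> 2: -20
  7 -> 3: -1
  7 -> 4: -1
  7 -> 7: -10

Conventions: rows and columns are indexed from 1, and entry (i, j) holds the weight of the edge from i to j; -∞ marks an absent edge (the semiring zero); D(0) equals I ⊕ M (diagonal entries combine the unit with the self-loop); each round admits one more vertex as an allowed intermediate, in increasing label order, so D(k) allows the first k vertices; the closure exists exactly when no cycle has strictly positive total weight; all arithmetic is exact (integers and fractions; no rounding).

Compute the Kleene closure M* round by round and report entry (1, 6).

D(0):
  [0, -9, -4, -3, -5, -5, 0]
  [3, 0, 2, -12, -15, -15, -18]
  [-13, -18, 0, -3, -16, -∞, -∞]
  [-7, -7, -∞, 0, -4, -8, -∞]
  [2, -1, -∞, -11, 0, 3, -∞]
  [-20, -16, -11, -∞, -10, 0, 1]
  [-∞, -20, -1, -1, -∞, -∞, 0]
D(1):
  [0, -9, -4, -3, -5, -5, 0]
  [3, 0, 2, 0, -2, -2, 3]
  [-13, -18, 0, -3, -16, -18, -13]
  [-7, -7, -11, 0, -4, -8, -7]
  [2, -1, -2, -1, 0, 3, 2]
  [-20, -16, -11, -23, -10, 0, 1]
  [-∞, -20, -1, -1, -∞, -∞, 0]
D(2):
  [0, -9, -4, -3, -5, -5, 0]
  [3, 0, 2, 0, -2, -2, 3]
  [-13, -18, 0, -3, -16, -18, -13]
  [-4, -7, -5, 0, -4, -8, -4]
  [2, -1, 1, -1, 0, 3, 2]
  [-13, -16, -11, -16, -10, 0, 1]
  [-17, -20, -1, -1, -22, -22, 0]
D(3):
  [0, -9, -4, -3, -5, -5, 0]
  [3, 0, 2, 0, -2, -2, 3]
  [-13, -18, 0, -3, -16, -18, -13]
  [-4, -7, -5, 0, -4, -8, -4]
  [2, -1, 1, -1, 0, 3, 2]
  [-13, -16, -11, -14, -10, 0, 1]
  [-14, -19, -1, -1, -17, -19, 0]
D(4):
  [0, -9, -4, -3, -5, -5, 0]
  [3, 0, 2, 0, -2, -2, 3]
  [-7, -10, 0, -3, -7, -11, -7]
  [-4, -7, -5, 0, -4, -8, -4]
  [2, -1, 1, -1, 0, 3, 2]
  [-13, -16, -11, -14, -10, 0, 1]
  [-5, -8, -1, -1, -5, -9, 0]
D(5):
  [0, -6, -4, -3, -5, -2, 0]
  [3, 0, 2, 0, -2, 1, 3]
  [-5, -8, 0, -3, -7, -4, -5]
  [-2, -5, -3, 0, -4, -1, -2]
  [2, -1, 1, -1, 0, 3, 2]
  [-8, -11, -9, -11, -10, 0, 1]
  [-3, -6, -1, -1, -5, -2, 0]
D(6):
  [0, -6, -4, -3, -5, -2, 0]
  [3, 0, 2, 0, -2, 1, 3]
  [-5, -8, 0, -3, -7, -4, -3]
  [-2, -5, -3, 0, -4, -1, 0]
  [2, -1, 1, -1, 0, 3, 4]
  [-8, -11, -9, -11, -10, 0, 1]
  [-3, -6, -1, -1, -5, -2, 0]
D(7):
  [0, -6, -1, -1, -5, -2, 0]
  [3, 0, 2, 2, -2, 1, 3]
  [-5, -8, 0, -3, -7, -4, -3]
  [-2, -5, -1, 0, -4, -1, 0]
  [2, -1, 3, 3, 0, 3, 4]
  [-2, -5, 0, 0, -4, 0, 1]
  [-3, -6, -1, -1, -5, -2, 0]
Answer: M*[1][6] = -2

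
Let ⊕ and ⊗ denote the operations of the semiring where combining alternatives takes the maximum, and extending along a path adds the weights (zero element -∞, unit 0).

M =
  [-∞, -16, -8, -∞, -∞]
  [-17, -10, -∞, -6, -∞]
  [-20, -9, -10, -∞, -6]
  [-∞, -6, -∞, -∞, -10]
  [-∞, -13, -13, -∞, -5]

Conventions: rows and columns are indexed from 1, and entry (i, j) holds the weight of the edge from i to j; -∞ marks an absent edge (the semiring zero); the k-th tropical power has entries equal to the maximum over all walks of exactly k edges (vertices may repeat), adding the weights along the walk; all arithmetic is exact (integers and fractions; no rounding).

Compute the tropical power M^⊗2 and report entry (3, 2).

M^⊗2:
  [-28, -17, -18, -22, -14]
  [-27, -12, -25, -16, -16]
  [-26, -19, -19, -15, -11]
  [-23, -16, -23, -12, -15]
  [-30, -18, -18, -19, -10]
Key observation: the optimum is the walk 3->2->2, with weight (-9) + (-10) = -19.
Optimal value attained by: walk 3->2->2.
Answer: (M^⊗2)[3][2] = -19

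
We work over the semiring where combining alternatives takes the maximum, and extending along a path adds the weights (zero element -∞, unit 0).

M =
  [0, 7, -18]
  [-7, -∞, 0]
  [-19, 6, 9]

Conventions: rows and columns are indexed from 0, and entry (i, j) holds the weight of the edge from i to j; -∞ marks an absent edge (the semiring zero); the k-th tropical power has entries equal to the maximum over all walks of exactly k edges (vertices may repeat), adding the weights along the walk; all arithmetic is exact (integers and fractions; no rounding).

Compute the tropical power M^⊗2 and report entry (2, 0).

M^⊗2:
  [0, 7, 7]
  [-7, 6, 9]
  [-1, 15, 18]
Key observation: the optimum is the walk 2->1->0, with weight 6 + (-7) = -1.
Optimal value attained by: walk 2->1->0.
Answer: (M^⊗2)[2][0] = -1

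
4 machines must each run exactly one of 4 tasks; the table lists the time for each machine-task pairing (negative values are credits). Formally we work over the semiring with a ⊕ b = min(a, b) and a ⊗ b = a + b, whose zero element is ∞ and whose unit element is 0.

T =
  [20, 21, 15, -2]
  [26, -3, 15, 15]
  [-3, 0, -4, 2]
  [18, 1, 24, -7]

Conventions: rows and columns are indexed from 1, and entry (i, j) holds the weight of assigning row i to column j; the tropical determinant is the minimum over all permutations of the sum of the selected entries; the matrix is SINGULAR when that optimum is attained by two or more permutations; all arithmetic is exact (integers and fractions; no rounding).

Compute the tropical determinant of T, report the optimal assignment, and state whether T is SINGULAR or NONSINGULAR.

σ = (1, 2, 3, 4): 20 + (-3) + (-4) + (-7) = 6
σ = (1, 2, 4, 3): 20 + (-3) + 2 + 24 = 43
σ = (1, 3, 2, 4): 20 + 15 + 0 + (-7) = 28
σ = (1, 3, 4, 2): 20 + 15 + 2 + 1 = 38
σ = (1, 4, 2, 3): 20 + 15 + 0 + 24 = 59
σ = (1, 4, 3, 2): 20 + 15 + (-4) + 1 = 32
σ = (2, 1, 3, 4): 21 + 26 + (-4) + (-7) = 36
σ = (2, 1, 4, 3): 21 + 26 + 2 + 24 = 73
σ = (2, 3, 1, 4): 21 + 15 + (-3) + (-7) = 26
σ = (2, 3, 4, 1): 21 + 15 + 2 + 18 = 56
σ = (2, 4, 1, 3): 21 + 15 + (-3) + 24 = 57
σ = (2, 4, 3, 1): 21 + 15 + (-4) + 18 = 50
σ = (3, 1, 2, 4): 15 + 26 + 0 + (-7) = 34
σ = (3, 1, 4, 2): 15 + 26 + 2 + 1 = 44
σ = (3, 2, 1, 4): 15 + (-3) + (-3) + (-7) = 2
σ = (3, 2, 4, 1): 15 + (-3) + 2 + 18 = 32
σ = (3, 4, 1, 2): 15 + 15 + (-3) + 1 = 28
σ = (3, 4, 2, 1): 15 + 15 + 0 + 18 = 48
σ = (4, 1, 2, 3): (-2) + 26 + 0 + 24 = 48
σ = (4, 1, 3, 2): (-2) + 26 + (-4) + 1 = 21
σ = (4, 2, 1, 3): (-2) + (-3) + (-3) + 24 = 16
σ = (4, 2, 3, 1): (-2) + (-3) + (-4) + 18 = 9
σ = (4, 3, 1, 2): (-2) + 15 + (-3) + 1 = 11
σ = (4, 3, 2, 1): (-2) + 15 + 0 + 18 = 31
Optimal value attained by: σ = (3, 2, 1, 4).
Answer: det⊕(T) = 2; verdict: NONSINGULAR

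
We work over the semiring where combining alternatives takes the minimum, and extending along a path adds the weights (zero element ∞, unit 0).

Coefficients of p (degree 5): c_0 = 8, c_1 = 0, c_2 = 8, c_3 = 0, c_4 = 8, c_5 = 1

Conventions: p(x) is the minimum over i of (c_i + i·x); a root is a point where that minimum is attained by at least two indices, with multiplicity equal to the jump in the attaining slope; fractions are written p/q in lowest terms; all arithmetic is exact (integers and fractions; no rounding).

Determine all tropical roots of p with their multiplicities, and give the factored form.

hull edge (i=0, c=8) to (i=1, c=0): slope -8, span 1
hull edge (i=1, c=0) to (i=3, c=0): slope 0, span 2
hull edge (i=3, c=0) to (i=5, c=1): slope 1/2, span 2
Factored form: p(x) = 1 ⊗ (x ⊕ (-1/2)) ⊗ (x ⊕ (-1/2)) ⊗ (x ⊕ 0) ⊗ (x ⊕ 0) ⊗ (x ⊕ 8)
Answer: roots = -1/2 (mult 2), 0 (mult 2), 8 (mult 1)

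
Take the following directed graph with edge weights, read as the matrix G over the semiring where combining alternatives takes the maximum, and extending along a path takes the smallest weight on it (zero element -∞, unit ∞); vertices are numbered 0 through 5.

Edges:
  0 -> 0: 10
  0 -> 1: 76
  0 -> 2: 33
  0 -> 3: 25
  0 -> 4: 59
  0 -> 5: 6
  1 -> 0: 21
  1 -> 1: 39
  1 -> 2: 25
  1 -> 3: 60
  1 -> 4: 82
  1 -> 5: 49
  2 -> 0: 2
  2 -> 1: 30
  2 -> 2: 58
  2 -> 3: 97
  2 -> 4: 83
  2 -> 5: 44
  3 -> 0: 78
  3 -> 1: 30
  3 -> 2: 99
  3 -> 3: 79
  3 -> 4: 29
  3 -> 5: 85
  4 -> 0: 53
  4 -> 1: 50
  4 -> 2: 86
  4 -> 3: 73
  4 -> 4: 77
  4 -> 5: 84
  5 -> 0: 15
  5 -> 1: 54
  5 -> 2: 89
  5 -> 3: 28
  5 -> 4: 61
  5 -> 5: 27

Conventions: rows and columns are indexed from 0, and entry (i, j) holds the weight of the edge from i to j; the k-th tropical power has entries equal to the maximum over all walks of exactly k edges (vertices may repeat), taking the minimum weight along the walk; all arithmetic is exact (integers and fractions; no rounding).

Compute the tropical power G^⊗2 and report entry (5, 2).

G^⊗2:
  [53, 50, 59, 60, 76, 59]
  [60, 50, 82, 73, 77, 82]
  [78, 50, 97, 79, 77, 85]
  [78, 76, 85, 97, 83, 79]
  [73, 54, 84, 86, 83, 77]
  [53, 50, 61, 89, 83, 61]
Key observation: the optimum is the walk 5->4->2, with weight 61 min 86 = 61.
Optimal value attained by: walk 5->4->2.
Answer: (G^⊗2)[5][2] = 61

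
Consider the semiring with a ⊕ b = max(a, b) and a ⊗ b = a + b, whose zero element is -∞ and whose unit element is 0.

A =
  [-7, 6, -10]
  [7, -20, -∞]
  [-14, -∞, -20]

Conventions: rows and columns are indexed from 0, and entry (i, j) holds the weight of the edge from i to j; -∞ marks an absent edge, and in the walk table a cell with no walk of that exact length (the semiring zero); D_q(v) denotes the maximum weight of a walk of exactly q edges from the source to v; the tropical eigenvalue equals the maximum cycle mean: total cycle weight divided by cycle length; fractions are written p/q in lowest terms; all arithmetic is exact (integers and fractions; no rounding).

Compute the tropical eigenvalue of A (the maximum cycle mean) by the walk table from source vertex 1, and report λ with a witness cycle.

q=0: [-∞, 0, -∞]
q=1: [7, -20, -∞]
q=2: [0, 13, -3]
q=3: [20, 6, -10]
Optimal cycle mean attained by: cycle 0->1->0, total 6 + 7, length 2.
Answer: λ = 13/2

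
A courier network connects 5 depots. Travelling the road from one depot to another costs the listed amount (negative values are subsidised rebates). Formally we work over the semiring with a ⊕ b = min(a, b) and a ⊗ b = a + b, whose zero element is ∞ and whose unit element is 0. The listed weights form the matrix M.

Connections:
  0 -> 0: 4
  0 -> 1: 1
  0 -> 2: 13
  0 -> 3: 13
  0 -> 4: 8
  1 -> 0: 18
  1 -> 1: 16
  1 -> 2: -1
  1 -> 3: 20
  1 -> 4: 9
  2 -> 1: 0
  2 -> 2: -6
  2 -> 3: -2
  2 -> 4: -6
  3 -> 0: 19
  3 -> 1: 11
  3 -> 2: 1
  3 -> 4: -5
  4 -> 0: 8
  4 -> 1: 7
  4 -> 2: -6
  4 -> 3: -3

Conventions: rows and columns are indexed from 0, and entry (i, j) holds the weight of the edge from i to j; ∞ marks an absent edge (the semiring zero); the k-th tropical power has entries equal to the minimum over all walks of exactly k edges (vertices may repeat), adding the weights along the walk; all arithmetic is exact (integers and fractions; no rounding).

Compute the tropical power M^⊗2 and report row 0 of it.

M^⊗2:
  [8, 5, 0, 5, 7]
  [17, -1, -7, -3, -7]
  [2, -6, -12, -9, -12]
  [3, 1, -11, -8, -5]
  [12, -6, -12, -8, -12]
Answer: row 0 of M^⊗2 = [8, 5, 0, 5, 7]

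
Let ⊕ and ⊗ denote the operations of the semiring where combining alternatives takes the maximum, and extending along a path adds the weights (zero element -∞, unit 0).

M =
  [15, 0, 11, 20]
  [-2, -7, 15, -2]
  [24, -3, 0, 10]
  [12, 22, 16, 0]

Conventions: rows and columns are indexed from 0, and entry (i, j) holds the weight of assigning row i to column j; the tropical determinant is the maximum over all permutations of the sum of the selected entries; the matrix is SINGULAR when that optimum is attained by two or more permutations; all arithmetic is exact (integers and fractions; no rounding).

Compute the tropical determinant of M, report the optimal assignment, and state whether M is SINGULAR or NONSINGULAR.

σ = (0, 1, 2, 3): 15 + (-7) + 0 + 0 = 8
σ = (0, 1, 3, 2): 15 + (-7) + 10 + 16 = 34
σ = (0, 2, 1, 3): 15 + 15 + (-3) + 0 = 27
σ = (0, 2, 3, 1): 15 + 15 + 10 + 22 = 62
σ = (0, 3, 1, 2): 15 + (-2) + (-3) + 16 = 26
σ = (0, 3, 2, 1): 15 + (-2) + 0 + 22 = 35
σ = (1, 0, 2, 3): 0 + (-2) + 0 + 0 = -2
σ = (1, 0, 3, 2): 0 + (-2) + 10 + 16 = 24
σ = (1, 2, 0, 3): 0 + 15 + 24 + 0 = 39
σ = (1, 2, 3, 0): 0 + 15 + 10 + 12 = 37
σ = (1, 3, 0, 2): 0 + (-2) + 24 + 16 = 38
σ = (1, 3, 2, 0): 0 + (-2) + 0 + 12 = 10
σ = (2, 0, 1, 3): 11 + (-2) + (-3) + 0 = 6
σ = (2, 0, 3, 1): 11 + (-2) + 10 + 22 = 41
σ = (2, 1, 0, 3): 11 + (-7) + 24 + 0 = 28
σ = (2, 1, 3, 0): 11 + (-7) + 10 + 12 = 26
σ = (2, 3, 0, 1): 11 + (-2) + 24 + 22 = 55
σ = (2, 3, 1, 0): 11 + (-2) + (-3) + 12 = 18
σ = (3, 0, 1, 2): 20 + (-2) + (-3) + 16 = 31
σ = (3, 0, 2, 1): 20 + (-2) + 0 + 22 = 40
σ = (3, 1, 0, 2): 20 + (-7) + 24 + 16 = 53
σ = (3, 1, 2, 0): 20 + (-7) + 0 + 12 = 25
σ = (3, 2, 0, 1): 20 + 15 + 24 + 22 = 81
σ = (3, 2, 1, 0): 20 + 15 + (-3) + 12 = 44
Optimal value attained by: σ = (3, 2, 0, 1).
Answer: det⊕(M) = 81; verdict: NONSINGULAR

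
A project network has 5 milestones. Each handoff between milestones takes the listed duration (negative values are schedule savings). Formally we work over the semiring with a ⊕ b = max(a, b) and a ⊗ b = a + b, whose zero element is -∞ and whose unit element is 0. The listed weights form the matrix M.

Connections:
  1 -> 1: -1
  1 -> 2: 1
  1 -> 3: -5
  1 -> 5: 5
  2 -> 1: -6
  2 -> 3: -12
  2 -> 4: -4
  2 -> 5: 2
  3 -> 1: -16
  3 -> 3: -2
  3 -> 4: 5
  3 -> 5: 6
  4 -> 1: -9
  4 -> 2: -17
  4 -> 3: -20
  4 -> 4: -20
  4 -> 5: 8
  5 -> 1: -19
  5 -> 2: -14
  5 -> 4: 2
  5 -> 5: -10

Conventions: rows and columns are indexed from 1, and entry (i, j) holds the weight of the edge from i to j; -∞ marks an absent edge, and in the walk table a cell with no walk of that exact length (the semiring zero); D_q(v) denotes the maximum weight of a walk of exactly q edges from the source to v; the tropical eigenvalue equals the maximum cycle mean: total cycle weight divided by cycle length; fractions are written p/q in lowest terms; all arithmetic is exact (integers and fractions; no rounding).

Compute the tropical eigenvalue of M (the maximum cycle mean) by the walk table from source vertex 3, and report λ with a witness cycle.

q=0: [-∞, -∞, 0, -∞, -∞]
q=1: [-16, -∞, -2, 5, 6]
q=2: [-4, -8, -4, 8, 13]
q=3: [-1, -1, -6, 15, 16]
q=4: [6, 2, -5, 18, 23]
q=5: [9, 9, 1, 25, 26]
Optimal cycle mean attained by: cycle 4->5->4, total 8 + 2, length 2.
Answer: λ = 5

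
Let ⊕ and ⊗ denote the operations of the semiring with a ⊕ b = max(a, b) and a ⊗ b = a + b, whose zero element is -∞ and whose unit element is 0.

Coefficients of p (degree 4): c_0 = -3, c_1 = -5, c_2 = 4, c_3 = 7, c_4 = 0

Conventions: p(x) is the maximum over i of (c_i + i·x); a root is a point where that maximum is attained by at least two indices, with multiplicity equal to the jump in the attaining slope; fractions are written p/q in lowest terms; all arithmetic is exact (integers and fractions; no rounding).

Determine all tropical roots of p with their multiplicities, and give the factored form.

hull edge (i=0, c=-3) to (i=2, c=4): slope 7/2, span 2
hull edge (i=2, c=4) to (i=3, c=7): slope 3, span 1
hull edge (i=3, c=7) to (i=4, c=0): slope -7, span 1
Factored form: p(x) = 0 ⊗ (x ⊕ (-7/2)) ⊗ (x ⊕ (-7/2)) ⊗ (x ⊕ (-3)) ⊗ (x ⊕ 7)
Answer: roots = -7/2 (mult 2), -3 (mult 1), 7 (mult 1)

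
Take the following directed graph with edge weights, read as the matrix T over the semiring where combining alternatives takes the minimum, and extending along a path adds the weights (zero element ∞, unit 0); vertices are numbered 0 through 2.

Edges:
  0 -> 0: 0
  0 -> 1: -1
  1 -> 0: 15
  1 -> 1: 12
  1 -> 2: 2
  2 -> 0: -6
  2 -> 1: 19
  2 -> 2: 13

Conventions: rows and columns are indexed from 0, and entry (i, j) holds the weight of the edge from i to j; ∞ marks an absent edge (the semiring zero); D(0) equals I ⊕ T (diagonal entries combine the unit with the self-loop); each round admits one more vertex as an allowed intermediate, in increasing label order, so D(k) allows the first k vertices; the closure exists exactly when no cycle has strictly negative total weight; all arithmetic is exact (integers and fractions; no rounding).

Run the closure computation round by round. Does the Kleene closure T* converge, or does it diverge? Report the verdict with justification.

D(0):
  [0, -1, ∞]
  [15, 0, 2]
  [-6, 19, 0]
D(1):
  [0, -1, ∞]
  [15, 0, 2]
  [-6, -7, 0]
Detection: at round 2, diagonal entry (2, 2) turns strictly negative.
Key observation: the cycle 2->0->1->2 has total weight (-6) + (-1) + 2, which is strictly negative.
Answer: DIVERGES — negative cycle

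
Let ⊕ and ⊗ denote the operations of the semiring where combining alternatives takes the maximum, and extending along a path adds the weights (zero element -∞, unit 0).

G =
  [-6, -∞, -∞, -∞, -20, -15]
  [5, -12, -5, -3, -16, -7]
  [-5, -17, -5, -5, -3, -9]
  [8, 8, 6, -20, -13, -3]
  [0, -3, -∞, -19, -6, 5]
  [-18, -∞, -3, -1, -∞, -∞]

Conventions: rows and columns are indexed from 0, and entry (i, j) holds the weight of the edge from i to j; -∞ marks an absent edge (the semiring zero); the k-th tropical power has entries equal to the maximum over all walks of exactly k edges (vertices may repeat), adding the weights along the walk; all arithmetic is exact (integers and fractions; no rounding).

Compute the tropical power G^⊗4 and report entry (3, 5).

G^⊗2:
  [-12, -23, -18, -16, -26, -15]
  [5, 5, 3, -8, -8, -6]
  [3, 3, 1, -10, -8, 2]
  [13, -4, 3, 5, 3, 1]
  [2, -9, 2, 4, -12, -1]
  [7, 7, 5, -8, -6, -4]
G^⊗3:
  [-8, -8, -10, -16, -21, -19]
  [10, 0, 0, 2, 0, -2]
  [8, -2, -1, 1, -2, -3]
  [13, 13, 11, 0, 0, 8]
  [12, 12, 10, -2, -1, 1]
  [12, 0, 2, 4, 2, 0]
G^⊗4:
  [-3, -8, -10, -11, -13, -15]
  [10, 10, 8, -3, -3, 5]
  [9, 9, 7, -4, -4, 3]
  [18, 8, 8, 10, 8, 6]
  [17, 6, 7, 9, 7, 5]
  [12, 12, 10, -1, -1, 7]
Key observation: the optimum is the walk 3->1->3->1->5, with weight 8 + (-3) + 8 + (-7) = 6.
Optimal value attained by: walk 3->1->3->1->5.
Answer: (G^⊗4)[3][5] = 6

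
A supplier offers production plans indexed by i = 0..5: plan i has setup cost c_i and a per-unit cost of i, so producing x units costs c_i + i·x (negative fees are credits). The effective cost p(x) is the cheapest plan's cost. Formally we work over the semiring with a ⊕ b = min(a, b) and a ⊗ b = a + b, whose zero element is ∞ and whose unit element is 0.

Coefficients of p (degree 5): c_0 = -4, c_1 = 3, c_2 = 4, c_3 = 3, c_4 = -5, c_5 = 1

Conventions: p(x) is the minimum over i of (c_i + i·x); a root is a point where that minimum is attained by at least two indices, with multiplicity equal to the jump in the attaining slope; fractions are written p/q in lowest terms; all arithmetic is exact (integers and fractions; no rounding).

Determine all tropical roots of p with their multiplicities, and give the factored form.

hull edge (i=0, c=-4) to (i=4, c=-5): slope -1/4, span 4
hull edge (i=4, c=-5) to (i=5, c=1): slope 6, span 1
Factored form: p(x) = 1 ⊗ (x ⊕ (-6)) ⊗ (x ⊕ 1/4) ⊗ (x ⊕ 1/4) ⊗ (x ⊕ 1/4) ⊗ (x ⊕ 1/4)
Answer: roots = -6 (mult 1), 1/4 (mult 4)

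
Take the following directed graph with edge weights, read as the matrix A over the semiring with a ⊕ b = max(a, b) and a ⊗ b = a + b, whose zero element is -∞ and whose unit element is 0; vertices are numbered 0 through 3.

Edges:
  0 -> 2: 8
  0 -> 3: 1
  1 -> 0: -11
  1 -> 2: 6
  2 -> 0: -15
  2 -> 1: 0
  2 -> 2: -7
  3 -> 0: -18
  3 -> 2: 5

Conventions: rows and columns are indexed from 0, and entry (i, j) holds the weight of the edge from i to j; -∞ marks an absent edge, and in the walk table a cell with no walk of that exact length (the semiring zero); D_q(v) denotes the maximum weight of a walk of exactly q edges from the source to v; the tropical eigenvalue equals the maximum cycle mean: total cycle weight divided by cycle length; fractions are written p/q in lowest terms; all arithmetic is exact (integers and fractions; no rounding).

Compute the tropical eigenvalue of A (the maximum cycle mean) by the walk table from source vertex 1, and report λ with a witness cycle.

q=0: [-∞, 0, -∞, -∞]
q=1: [-11, -∞, 6, -∞]
q=2: [-9, 6, -1, -10]
q=3: [-5, -1, 12, -8]
q=4: [-3, 12, 5, -4]
Optimal cycle mean attained by: cycle 1->2->1, total 6 + 0, length 2.
Answer: λ = 3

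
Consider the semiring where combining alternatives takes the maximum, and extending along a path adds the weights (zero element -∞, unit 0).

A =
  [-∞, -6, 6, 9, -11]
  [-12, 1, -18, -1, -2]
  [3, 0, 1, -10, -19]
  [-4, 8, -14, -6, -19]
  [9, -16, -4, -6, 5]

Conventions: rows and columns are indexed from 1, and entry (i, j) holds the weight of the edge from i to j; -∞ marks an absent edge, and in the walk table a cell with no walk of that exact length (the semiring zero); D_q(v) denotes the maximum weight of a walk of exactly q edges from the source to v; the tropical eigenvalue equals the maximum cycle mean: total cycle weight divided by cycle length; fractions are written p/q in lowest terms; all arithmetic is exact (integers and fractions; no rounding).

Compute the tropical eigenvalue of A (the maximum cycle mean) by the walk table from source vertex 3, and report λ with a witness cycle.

q=0: [-∞, -∞, 0, -∞, -∞]
q=1: [3, 0, 1, -10, -19]
q=2: [4, 1, 9, 12, -2]
q=3: [12, 20, 10, 13, 3]
q=4: [13, 21, 18, 21, 18]
q=5: [27, 29, 19, 22, 23]
Optimal cycle mean attained by: cycle 1->4->2->5->1, total 9 + 8 + (-2) + 9, length 4.
Answer: λ = 6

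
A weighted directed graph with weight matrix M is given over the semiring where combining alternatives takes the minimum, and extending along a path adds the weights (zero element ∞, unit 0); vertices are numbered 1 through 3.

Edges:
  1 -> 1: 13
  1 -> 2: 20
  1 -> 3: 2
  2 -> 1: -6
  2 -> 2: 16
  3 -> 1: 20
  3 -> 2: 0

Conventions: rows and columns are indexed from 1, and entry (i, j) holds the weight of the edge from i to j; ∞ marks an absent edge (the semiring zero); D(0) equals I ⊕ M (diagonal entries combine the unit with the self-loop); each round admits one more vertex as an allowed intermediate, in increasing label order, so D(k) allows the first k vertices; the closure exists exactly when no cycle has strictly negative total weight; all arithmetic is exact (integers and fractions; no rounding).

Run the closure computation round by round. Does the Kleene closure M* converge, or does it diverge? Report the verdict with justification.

D(0):
  [0, 20, 2]
  [-6, 0, ∞]
  [20, 0, 0]
D(1):
  [0, 20, 2]
  [-6, 0, -4]
  [20, 0, 0]
Detection: at round 2, diagonal entry (3, 3) turns strictly negative.
Key observation: the cycle 3->2->1->3 has total weight 0 + (-6) + 2, which is strictly negative.
Answer: DIVERGES — negative cycle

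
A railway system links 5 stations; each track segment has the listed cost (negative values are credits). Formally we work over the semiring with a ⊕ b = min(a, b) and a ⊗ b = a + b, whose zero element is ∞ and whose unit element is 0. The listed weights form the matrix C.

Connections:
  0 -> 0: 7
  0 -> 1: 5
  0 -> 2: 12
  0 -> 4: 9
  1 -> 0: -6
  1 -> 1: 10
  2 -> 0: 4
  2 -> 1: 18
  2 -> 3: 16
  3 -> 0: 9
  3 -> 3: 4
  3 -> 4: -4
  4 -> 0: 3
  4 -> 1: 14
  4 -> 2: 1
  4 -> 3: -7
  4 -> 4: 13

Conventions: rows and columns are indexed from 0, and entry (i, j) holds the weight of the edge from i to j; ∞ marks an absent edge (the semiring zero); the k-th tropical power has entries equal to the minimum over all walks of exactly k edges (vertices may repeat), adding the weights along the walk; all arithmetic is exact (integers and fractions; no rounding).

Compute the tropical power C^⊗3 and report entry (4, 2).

C^⊗2:
  [-1, 12, 10, 2, 16]
  [1, -1, 6, ∞, 3]
  [11, 9, 16, 20, 12]
  [-1, 10, -3, -11, 0]
  [2, 8, 14, -3, -11]
C^⊗3:
  [6, 4, 11, 6, -2]
  [-7, 6, 4, -4, 10]
  [3, 16, 13, 5, 16]
  [-2, 4, 1, -7, -15]
  [-8, 3, -10, -18, -7]
Key observation: the optimum is the walk 4->3->4->2, with weight (-7) + (-4) + 1 = -10.
Optimal value attained by: walk 4->3->4->2.
Answer: (C^⊗3)[4][2] = -10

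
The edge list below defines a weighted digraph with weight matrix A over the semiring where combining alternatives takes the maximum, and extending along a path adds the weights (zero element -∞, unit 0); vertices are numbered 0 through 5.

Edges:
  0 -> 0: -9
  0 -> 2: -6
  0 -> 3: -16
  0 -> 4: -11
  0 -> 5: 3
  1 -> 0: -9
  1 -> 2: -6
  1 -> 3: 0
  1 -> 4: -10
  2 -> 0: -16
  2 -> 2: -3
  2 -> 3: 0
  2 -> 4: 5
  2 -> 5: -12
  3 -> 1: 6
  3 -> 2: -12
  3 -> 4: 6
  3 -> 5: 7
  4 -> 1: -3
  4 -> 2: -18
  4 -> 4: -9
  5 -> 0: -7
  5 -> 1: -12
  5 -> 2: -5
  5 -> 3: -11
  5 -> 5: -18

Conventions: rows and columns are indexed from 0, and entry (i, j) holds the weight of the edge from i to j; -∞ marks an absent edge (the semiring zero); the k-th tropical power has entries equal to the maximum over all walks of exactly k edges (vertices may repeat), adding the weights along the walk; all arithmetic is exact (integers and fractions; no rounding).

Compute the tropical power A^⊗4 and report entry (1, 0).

A^⊗2:
  [-4, -9, -2, -6, -1, -6]
  [-18, 6, -9, -6, 6, 7]
  [-19, 6, -6, -3, 6, 7]
  [0, 3, 2, 6, -3, -11]
  [-12, -12, -9, -3, -13, -30]
  [-16, -5, -8, -5, 0, -4]
A^⊗3:
  [-13, 0, -5, -2, 3, 1]
  [0, 3, 2, 6, 0, 1]
  [0, 3, 2, 6, 3, 4]
  [-6, 12, -1, 3, 12, 13]
  [-21, 3, -12, -9, 3, 4]
  [-11, 1, -9, -5, 1, 2]
A^⊗4:
  [-6, 4, -4, 0, 4, 5]
  [-6, 12, -1, 3, 12, 13]
  [-3, 12, -1, 3, 12, 13]
  [6, 9, 8, 12, 9, 10]
  [-3, 0, -1, 3, -3, -2]
  [-5, 1, -3, 1, 1, 2]
Key observation: the optimum is the walk 1->2->3->5->0, with weight (-6) + 0 + 7 + (-7) = -6.
Optimal value attained by: walk 1->2->3->5->0.
Answer: (A^⊗4)[1][0] = -6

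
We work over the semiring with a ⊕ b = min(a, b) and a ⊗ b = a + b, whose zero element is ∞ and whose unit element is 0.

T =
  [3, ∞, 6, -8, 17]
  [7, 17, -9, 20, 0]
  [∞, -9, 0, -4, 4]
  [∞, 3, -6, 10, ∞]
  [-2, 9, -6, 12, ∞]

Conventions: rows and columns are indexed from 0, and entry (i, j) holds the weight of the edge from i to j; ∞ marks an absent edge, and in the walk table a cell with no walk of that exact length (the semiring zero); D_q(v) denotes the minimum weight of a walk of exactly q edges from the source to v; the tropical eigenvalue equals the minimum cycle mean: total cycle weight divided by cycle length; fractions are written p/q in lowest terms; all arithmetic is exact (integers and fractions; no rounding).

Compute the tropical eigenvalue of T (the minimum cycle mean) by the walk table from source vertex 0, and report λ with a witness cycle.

q=0: [0, ∞, ∞, ∞, ∞]
q=1: [3, ∞, 6, -8, 17]
q=2: [6, -5, -14, -5, 10]
q=3: [2, -23, -14, -18, -10]
q=4: [-16, -23, -32, -18, -23]
q=5: [-25, -41, -32, -36, -28]
Optimal cycle mean attained by: cycle 1->2->1, total (-9) + (-9), length 2.
Answer: λ = -9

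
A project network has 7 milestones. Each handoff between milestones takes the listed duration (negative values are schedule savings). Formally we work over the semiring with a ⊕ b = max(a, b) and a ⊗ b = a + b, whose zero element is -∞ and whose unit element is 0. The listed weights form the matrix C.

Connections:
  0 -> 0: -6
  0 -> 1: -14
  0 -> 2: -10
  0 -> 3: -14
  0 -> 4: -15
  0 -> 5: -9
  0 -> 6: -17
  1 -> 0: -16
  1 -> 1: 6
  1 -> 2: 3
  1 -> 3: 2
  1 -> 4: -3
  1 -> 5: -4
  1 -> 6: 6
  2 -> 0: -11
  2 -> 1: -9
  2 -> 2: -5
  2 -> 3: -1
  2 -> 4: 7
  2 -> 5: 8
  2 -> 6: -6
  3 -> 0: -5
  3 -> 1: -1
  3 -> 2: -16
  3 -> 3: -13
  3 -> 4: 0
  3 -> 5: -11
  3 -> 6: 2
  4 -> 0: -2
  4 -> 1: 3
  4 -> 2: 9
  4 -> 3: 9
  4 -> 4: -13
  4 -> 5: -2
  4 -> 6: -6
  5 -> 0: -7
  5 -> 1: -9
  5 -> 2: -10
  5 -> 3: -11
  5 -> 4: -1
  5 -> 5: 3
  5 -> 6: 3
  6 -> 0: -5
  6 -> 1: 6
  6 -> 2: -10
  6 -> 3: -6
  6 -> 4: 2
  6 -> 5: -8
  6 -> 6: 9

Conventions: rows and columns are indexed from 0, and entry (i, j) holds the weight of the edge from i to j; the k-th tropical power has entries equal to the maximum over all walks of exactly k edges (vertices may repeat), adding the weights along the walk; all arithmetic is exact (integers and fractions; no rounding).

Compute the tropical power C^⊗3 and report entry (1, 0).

C^⊗2:
  [-12, -8, -6, -6, -3, -2, -6]
  [1, 12, 9, 8, 10, 11, 15]
  [5, 10, 16, 16, 7, 11, 11]
  [-2, 8, 9, 9, 4, -2, 11]
  [4, 9, 6, 8, 16, 17, 11]
  [-2, 9, 8, 8, 5, 6, 12]
  [4, 15, 11, 11, 11, 2, 18]
C^⊗3:
  [-5, 0, 6, 6, 1, 2, 3]
  [10, 21, 19, 19, 17, 17, 24]
  [11, 17, 16, 16, 23, 24, 20]
  [6, 17, 13, 13, 16, 17, 20]
  [14, 19, 25, 25, 16, 20, 20]
  [7, 18, 14, 14, 15, 16, 21]
  [13, 24, 20, 20, 20, 19, 27]
Key observation: the optimum is the walk 1->6->6->0, with weight 6 + 9 + (-5) = 10.
Optimal value attained by: walk 1->6->6->0.
Answer: (C^⊗3)[1][0] = 10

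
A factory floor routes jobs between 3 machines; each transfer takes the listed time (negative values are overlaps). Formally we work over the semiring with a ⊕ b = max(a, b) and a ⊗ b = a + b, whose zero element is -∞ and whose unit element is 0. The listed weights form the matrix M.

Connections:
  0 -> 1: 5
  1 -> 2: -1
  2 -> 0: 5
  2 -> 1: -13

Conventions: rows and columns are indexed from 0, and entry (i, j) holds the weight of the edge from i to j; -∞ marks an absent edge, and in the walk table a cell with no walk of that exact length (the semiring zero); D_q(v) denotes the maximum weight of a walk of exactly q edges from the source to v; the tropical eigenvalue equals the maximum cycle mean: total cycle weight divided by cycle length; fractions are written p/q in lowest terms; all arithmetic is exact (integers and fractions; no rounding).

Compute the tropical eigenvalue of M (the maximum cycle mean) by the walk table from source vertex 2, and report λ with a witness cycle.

q=0: [-∞, -∞, 0]
q=1: [5, -13, -∞]
q=2: [-∞, 10, -14]
q=3: [-9, -27, 9]
Optimal cycle mean attained by: cycle 0->1->2->0, total 5 + (-1) + 5, length 3.
Answer: λ = 3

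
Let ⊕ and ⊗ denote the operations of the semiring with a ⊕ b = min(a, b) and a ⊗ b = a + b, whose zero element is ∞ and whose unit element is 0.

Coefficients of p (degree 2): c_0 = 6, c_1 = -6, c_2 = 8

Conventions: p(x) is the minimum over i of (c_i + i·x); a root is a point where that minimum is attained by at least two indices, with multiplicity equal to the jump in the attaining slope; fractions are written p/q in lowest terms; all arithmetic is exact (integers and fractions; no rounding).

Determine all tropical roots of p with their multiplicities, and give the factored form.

hull edge (i=0, c=6) to (i=1, c=-6): slope -12, span 1
hull edge (i=1, c=-6) to (i=2, c=8): slope 14, span 1
Factored form: p(x) = 8 ⊗ (x ⊕ (-14)) ⊗ (x ⊕ 12)
Answer: roots = -14 (mult 1), 12 (mult 1)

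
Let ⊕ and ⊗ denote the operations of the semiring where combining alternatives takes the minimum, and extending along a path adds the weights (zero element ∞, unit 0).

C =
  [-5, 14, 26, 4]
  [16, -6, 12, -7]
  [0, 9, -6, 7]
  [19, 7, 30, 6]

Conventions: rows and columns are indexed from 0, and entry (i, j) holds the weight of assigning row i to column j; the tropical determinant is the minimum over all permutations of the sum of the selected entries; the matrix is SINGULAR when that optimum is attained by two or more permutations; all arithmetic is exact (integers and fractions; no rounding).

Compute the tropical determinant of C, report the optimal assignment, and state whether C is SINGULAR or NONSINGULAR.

σ = (0, 1, 2, 3): (-5) + (-6) + (-6) + 6 = -11
σ = (0, 1, 3, 2): (-5) + (-6) + 7 + 30 = 26
σ = (0, 2, 1, 3): (-5) + 12 + 9 + 6 = 22
σ = (0, 2, 3, 1): (-5) + 12 + 7 + 7 = 21
σ = (0, 3, 1, 2): (-5) + (-7) + 9 + 30 = 27
σ = (0, 3, 2, 1): (-5) + (-7) + (-6) + 7 = -11
σ = (1, 0, 2, 3): 14 + 16 + (-6) + 6 = 30
σ = (1, 0, 3, 2): 14 + 16 + 7 + 30 = 67
σ = (1, 2, 0, 3): 14 + 12 + 0 + 6 = 32
σ = (1, 2, 3, 0): 14 + 12 + 7 + 19 = 52
σ = (1, 3, 0, 2): 14 + (-7) + 0 + 30 = 37
σ = (1, 3, 2, 0): 14 + (-7) + (-6) + 19 = 20
σ = (2, 0, 1, 3): 26 + 16 + 9 + 6 = 57
σ = (2, 0, 3, 1): 26 + 16 + 7 + 7 = 56
σ = (2, 1, 0, 3): 26 + (-6) + 0 + 6 = 26
σ = (2, 1, 3, 0): 26 + (-6) + 7 + 19 = 46
σ = (2, 3, 0, 1): 26 + (-7) + 0 + 7 = 26
σ = (2, 3, 1, 0): 26 + (-7) + 9 + 19 = 47
σ = (3, 0, 1, 2): 4 + 16 + 9 + 30 = 59
σ = (3, 0, 2, 1): 4 + 16 + (-6) + 7 = 21
σ = (3, 1, 0, 2): 4 + (-6) + 0 + 30 = 28
σ = (3, 1, 2, 0): 4 + (-6) + (-6) + 19 = 11
σ = (3, 2, 0, 1): 4 + 12 + 0 + 7 = 23
σ = (3, 2, 1, 0): 4 + 12 + 9 + 19 = 44
Optimal value attained by: σ = (0, 1, 2, 3).
Answer: det⊕(C) = -11; verdict: SINGULAR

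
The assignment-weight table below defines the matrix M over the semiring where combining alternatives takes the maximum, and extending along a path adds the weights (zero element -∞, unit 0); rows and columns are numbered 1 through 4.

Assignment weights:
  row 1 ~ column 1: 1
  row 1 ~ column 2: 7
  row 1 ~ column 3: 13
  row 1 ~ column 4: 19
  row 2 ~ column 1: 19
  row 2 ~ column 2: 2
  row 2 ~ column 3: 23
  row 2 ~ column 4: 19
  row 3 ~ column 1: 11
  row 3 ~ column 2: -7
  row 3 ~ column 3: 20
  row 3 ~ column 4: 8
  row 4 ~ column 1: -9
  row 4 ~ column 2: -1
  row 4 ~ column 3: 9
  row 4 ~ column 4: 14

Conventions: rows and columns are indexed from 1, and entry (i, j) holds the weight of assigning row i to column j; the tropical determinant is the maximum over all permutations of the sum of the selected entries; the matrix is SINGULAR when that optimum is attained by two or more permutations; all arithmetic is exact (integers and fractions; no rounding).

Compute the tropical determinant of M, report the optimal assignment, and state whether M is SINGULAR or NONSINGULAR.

σ = (1, 2, 3, 4): 1 + 2 + 20 + 14 = 37
σ = (1, 2, 4, 3): 1 + 2 + 8 + 9 = 20
σ = (1, 3, 2, 4): 1 + 23 + (-7) + 14 = 31
σ = (1, 3, 4, 2): 1 + 23 + 8 + (-1) = 31
σ = (1, 4, 2, 3): 1 + 19 + (-7) + 9 = 22
σ = (1, 4, 3, 2): 1 + 19 + 20 + (-1) = 39
σ = (2, 1, 3, 4): 7 + 19 + 20 + 14 = 60
σ = (2, 1, 4, 3): 7 + 19 + 8 + 9 = 43
σ = (2, 3, 1, 4): 7 + 23 + 11 + 14 = 55
σ = (2, 3, 4, 1): 7 + 23 + 8 + (-9) = 29
σ = (2, 4, 1, 3): 7 + 19 + 11 + 9 = 46
σ = (2, 4, 3, 1): 7 + 19 + 20 + (-9) = 37
σ = (3, 1, 2, 4): 13 + 19 + (-7) + 14 = 39
σ = (3, 1, 4, 2): 13 + 19 + 8 + (-1) = 39
σ = (3, 2, 1, 4): 13 + 2 + 11 + 14 = 40
σ = (3, 2, 4, 1): 13 + 2 + 8 + (-9) = 14
σ = (3, 4, 1, 2): 13 + 19 + 11 + (-1) = 42
σ = (3, 4, 2, 1): 13 + 19 + (-7) + (-9) = 16
σ = (4, 1, 2, 3): 19 + 19 + (-7) + 9 = 40
σ = (4, 1, 3, 2): 19 + 19 + 20 + (-1) = 57
σ = (4, 2, 1, 3): 19 + 2 + 11 + 9 = 41
σ = (4, 2, 3, 1): 19 + 2 + 20 + (-9) = 32
σ = (4, 3, 1, 2): 19 + 23 + 11 + (-1) = 52
σ = (4, 3, 2, 1): 19 + 23 + (-7) + (-9) = 26
Optimal value attained by: σ = (2, 1, 3, 4).
Answer: det⊕(M) = 60; verdict: NONSINGULAR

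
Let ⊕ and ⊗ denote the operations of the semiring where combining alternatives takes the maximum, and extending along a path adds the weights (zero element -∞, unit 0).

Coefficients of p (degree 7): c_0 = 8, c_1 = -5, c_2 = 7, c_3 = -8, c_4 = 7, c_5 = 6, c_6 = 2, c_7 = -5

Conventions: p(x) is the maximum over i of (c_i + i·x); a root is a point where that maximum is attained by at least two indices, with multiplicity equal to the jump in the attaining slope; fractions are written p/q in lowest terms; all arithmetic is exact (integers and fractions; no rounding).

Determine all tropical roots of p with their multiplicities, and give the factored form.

hull edge (i=0, c=8) to (i=4, c=7): slope -1/4, span 4
hull edge (i=4, c=7) to (i=5, c=6): slope -1, span 1
hull edge (i=5, c=6) to (i=6, c=2): slope -4, span 1
hull edge (i=6, c=2) to (i=7, c=-5): slope -7, span 1
Factored form: p(x) = -5 ⊗ (x ⊕ 1/4) ⊗ (x ⊕ 1/4) ⊗ (x ⊕ 1/4) ⊗ (x ⊕ 1/4) ⊗ (x ⊕ 1) ⊗ (x ⊕ 4) ⊗ (x ⊕ 7)
Answer: roots = 1/4 (mult 4), 1 (mult 1), 4 (mult 1), 7 (mult 1)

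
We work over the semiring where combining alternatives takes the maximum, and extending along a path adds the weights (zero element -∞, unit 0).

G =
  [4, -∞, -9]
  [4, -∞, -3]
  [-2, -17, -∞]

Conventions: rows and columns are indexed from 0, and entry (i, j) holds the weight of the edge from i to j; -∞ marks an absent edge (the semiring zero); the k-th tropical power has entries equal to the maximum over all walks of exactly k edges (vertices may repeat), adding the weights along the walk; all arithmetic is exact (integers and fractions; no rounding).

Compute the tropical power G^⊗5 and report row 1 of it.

G^⊗2:
  [8, -26, -5]
  [8, -20, -5]
  [2, -∞, -11]
G^⊗3:
  [12, -22, -1]
  [12, -22, -1]
  [6, -28, -7]
G^⊗4:
  [16, -18, 3]
  [16, -18, 3]
  [10, -24, -3]
G^⊗5:
  [20, -14, 7]
  [20, -14, 7]
  [14, -20, 1]
Answer: row 1 of G^⊗5 = [20, -14, 7]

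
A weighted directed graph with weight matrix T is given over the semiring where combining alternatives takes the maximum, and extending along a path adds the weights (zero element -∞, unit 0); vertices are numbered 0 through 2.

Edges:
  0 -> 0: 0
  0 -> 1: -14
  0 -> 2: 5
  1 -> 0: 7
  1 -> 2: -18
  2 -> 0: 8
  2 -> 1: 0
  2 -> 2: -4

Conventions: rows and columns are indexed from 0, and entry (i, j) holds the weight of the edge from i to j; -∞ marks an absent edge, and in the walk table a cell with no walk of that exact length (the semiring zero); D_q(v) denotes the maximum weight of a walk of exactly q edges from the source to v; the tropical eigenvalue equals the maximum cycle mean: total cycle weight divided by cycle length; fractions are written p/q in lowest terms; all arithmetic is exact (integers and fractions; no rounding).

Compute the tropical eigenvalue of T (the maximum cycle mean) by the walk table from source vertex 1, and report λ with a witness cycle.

q=0: [-∞, 0, -∞]
q=1: [7, -∞, -18]
q=2: [7, -7, 12]
q=3: [20, 12, 12]
Optimal cycle mean attained by: cycle 0->2->0, total 5 + 8, length 2.
Answer: λ = 13/2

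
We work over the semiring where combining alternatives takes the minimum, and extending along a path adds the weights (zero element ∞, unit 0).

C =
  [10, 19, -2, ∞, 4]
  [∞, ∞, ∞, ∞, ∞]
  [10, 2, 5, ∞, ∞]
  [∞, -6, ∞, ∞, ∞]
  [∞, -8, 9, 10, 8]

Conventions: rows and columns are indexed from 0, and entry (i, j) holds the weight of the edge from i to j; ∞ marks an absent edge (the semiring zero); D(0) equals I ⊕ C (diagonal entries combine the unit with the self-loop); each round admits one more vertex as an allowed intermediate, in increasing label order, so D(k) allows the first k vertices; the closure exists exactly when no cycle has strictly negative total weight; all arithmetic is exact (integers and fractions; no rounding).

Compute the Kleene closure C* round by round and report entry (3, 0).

D(0):
  [0, 19, -2, ∞, 4]
  [∞, 0, ∞, ∞, ∞]
  [10, 2, 0, ∞, ∞]
  [∞, -6, ∞, 0, ∞]
  [∞, -8, 9, 10, 0]
D(1):
  [0, 19, -2, ∞, 4]
  [∞, 0, ∞, ∞, ∞]
  [10, 2, 0, ∞, 14]
  [∞, -6, ∞, 0, ∞]
  [∞, -8, 9, 10, 0]
D(2):
  [0, 19, -2, ∞, 4]
  [∞, 0, ∞, ∞, ∞]
  [10, 2, 0, ∞, 14]
  [∞, -6, ∞, 0, ∞]
  [∞, -8, 9, 10, 0]
D(3):
  [0, 0, -2, ∞, 4]
  [∞, 0, ∞, ∞, ∞]
  [10, 2, 0, ∞, 14]
  [∞, -6, ∞, 0, ∞]
  [19, -8, 9, 10, 0]
D(4):
  [0, 0, -2, ∞, 4]
  [∞, 0, ∞, ∞, ∞]
  [10, 2, 0, ∞, 14]
  [∞, -6, ∞, 0, ∞]
  [19, -8, 9, 10, 0]
D(5):
  [0, -4, -2, 14, 4]
  [∞, 0, ∞, ∞, ∞]
  [10, 2, 0, 24, 14]
  [∞, -6, ∞, 0, ∞]
  [19, -8, 9, 10, 0]
Answer: C*[3][0] = ∞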